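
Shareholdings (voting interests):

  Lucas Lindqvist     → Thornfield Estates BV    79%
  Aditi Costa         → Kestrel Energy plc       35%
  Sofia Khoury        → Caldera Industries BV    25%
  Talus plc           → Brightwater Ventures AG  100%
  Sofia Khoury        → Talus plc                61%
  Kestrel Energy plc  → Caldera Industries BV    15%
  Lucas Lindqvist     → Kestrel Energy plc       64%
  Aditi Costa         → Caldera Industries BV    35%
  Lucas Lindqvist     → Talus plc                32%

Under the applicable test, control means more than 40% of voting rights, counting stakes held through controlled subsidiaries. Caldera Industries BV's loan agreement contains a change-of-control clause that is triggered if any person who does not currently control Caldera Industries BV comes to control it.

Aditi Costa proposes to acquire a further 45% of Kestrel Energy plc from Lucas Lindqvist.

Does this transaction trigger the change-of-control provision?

Yes

The purchase adds only to Aditi's holdings (Lucas's stake shrinks), so Aditi is the only person who could newly come to control Caldera.
Aditi's largest direct stake is 35% in Kestrel, which does not meet the threshold, so Aditi controls no company.
In Caldera, Aditi's side holds only 35%, not > 40%.
So before the transaction, Aditi does not control Caldera.
After the purchase, Aditi's direct stake in Kestrel rises to 35% + 45% = 80%, and Lucas's stake falls to 19%.
Aditi holds 80% of Kestrel, so Aditi controls Kestrel.
Kestrel and Aditi together hold 15% + 35% = 50% of Caldera, so Aditi controls Caldera.
Aditi did not control Caldera before and does after, so the clause is triggered.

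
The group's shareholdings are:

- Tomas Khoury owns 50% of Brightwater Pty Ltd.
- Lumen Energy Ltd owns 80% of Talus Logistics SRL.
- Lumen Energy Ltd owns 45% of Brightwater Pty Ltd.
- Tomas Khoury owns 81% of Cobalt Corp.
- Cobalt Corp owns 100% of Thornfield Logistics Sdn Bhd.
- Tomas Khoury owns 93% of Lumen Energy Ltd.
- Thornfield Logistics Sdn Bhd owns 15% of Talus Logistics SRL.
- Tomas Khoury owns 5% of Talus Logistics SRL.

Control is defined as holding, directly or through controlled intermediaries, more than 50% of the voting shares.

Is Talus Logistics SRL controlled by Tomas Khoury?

Tomas holds 81% of Cobalt, so Tomas controls Cobalt.
Cobalt holds 100% of Thornfield, so Tomas controls Thornfield.
Tomas holds 93% of Lumen, so Tomas controls Lumen.
Thornfield and Lumen and Tomas together hold 15% + 80% + 5% = 100% of Talus, so Tomas controls Talus.

Yes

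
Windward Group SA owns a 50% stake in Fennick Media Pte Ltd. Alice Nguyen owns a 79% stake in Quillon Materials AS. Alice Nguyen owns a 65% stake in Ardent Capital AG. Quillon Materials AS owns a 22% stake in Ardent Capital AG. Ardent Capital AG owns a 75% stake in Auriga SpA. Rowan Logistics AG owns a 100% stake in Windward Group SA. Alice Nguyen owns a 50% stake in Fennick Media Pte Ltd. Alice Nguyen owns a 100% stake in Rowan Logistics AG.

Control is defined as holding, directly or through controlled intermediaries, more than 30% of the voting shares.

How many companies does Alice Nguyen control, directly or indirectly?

6

Alice holds 79% of Quillon, so Alice controls Quillon.
Alice holds 100% of Rowan, so Alice controls Rowan.
Rowan holds 100% of Windward, so Alice controls Windward.
Windward and Alice together hold 50% + 50% = 100% of Fennick, so Alice controls Fennick.
Alice and Quillon together hold 65% + 22% = 87% of Ardent, so Alice controls Ardent.
Ardent holds 75% of Auriga, so Alice controls Auriga.
Alice controls 6 companies.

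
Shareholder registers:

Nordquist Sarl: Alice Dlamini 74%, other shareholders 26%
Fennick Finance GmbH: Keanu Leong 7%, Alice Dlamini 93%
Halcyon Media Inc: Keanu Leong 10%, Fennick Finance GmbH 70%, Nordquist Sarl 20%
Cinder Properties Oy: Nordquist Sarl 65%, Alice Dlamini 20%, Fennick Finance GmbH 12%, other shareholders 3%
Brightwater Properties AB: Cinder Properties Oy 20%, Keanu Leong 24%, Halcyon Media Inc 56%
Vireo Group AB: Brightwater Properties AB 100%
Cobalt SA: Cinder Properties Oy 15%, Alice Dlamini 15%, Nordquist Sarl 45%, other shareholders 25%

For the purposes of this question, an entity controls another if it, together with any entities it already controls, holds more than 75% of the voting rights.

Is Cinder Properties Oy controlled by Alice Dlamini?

No

Alice holds 93% of Fennick, so Alice controls Fennick.
In Cinder, Alice's side holds only 20% + 12% = 32%, not > 75%.
So Alice does not control Cinder.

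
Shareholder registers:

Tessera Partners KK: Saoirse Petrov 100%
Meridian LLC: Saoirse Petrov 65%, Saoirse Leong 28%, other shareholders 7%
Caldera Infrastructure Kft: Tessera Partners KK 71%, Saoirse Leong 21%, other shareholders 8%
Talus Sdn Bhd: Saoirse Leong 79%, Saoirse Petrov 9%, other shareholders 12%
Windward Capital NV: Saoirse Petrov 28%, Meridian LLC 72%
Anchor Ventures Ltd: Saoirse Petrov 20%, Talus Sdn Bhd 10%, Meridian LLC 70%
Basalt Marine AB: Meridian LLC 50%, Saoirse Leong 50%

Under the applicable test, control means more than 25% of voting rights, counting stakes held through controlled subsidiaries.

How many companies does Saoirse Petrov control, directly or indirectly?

6

Saoirse Petrov holds 100% of Tessera, so Saoirse Petrov controls Tessera.
Saoirse Petrov holds 65% of Meridian, so Saoirse Petrov controls Meridian.
Tessera holds 71% of Caldera, so Saoirse Petrov controls Caldera.
Saoirse Petrov and Meridian together hold 28% + 72% = 100% of Windward, so Saoirse Petrov controls Windward.
Saoirse Petrov and Meridian together hold 20% + 70% = 90% of Anchor, so Saoirse Petrov controls Anchor.
Meridian holds 50% of Basalt, so Saoirse Petrov controls Basalt.
No other company's threshold is met.
Saoirse Petrov controls 6 companies.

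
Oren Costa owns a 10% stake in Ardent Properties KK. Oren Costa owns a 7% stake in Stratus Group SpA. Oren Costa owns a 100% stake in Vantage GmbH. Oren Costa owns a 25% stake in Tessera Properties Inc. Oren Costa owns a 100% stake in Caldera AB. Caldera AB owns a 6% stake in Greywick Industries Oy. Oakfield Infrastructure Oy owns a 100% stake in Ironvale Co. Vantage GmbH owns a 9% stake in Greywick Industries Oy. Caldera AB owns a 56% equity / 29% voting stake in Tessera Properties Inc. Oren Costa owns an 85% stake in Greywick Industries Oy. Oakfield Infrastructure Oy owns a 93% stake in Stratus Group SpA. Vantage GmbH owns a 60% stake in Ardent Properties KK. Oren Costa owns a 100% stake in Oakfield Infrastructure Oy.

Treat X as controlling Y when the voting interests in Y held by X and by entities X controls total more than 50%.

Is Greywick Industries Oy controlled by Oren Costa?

Yes

Oren holds 100% of Caldera, so Oren controls Caldera.
Oren holds 100% of Vantage, so Oren controls Vantage.
Caldera and Vantage and Oren together hold 6% + 9% + 85% = 100% of Greywick, so Oren controls Greywick.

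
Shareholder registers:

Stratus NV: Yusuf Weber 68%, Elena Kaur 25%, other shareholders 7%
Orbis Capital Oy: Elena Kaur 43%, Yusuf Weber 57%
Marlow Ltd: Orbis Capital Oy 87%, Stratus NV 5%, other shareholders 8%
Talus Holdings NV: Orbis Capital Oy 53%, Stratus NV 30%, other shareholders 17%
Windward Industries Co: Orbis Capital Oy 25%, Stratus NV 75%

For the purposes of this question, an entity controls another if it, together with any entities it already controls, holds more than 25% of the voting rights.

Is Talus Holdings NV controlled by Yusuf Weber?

Yes

Yusuf holds 57% of Orbis, so Yusuf controls Orbis.
Yusuf holds 68% of Stratus, so Yusuf controls Stratus.
Orbis and Stratus together hold 53% + 30% = 83% of Talus, so Yusuf controls Talus.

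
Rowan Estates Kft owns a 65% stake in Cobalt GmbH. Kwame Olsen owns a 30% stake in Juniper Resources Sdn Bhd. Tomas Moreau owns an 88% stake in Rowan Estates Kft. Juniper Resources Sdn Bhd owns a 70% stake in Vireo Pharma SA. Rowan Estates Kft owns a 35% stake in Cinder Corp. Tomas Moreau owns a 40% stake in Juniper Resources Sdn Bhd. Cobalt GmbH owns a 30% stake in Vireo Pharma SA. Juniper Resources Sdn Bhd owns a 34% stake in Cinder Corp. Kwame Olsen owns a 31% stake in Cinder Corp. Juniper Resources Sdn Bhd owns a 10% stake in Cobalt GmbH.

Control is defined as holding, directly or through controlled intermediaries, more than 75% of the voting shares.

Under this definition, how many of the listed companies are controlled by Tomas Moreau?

1

Tomas holds 88% of Rowan, so Tomas controls Rowan.
No other company's threshold is met.
Tomas controls 1 company.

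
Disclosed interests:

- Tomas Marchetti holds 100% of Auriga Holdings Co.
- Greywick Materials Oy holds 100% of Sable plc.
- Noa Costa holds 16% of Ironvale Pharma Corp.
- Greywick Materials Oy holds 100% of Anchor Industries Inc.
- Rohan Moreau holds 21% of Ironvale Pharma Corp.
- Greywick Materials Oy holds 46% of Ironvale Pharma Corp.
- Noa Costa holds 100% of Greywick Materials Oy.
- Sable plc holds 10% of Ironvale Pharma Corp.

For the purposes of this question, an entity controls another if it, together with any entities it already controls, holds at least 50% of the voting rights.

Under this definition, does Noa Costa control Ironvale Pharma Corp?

Noa holds 100% of Greywick, so Noa controls Greywick.
Greywick holds 100% of Sable, so Noa controls Sable.
Greywick and Noa and Sable together hold 46% + 16% + 10% = 72% of Ironvale, so Noa controls Ironvale.

Yes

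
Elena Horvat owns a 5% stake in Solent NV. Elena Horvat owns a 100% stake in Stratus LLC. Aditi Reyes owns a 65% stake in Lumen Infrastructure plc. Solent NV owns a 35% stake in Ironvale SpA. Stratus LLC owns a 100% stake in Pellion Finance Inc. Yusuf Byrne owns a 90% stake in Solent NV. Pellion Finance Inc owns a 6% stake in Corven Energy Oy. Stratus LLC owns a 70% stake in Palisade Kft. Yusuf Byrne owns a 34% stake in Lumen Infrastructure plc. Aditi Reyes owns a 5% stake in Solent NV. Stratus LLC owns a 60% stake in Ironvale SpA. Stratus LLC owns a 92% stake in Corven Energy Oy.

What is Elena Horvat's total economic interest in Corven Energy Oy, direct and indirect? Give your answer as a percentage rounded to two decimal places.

Elena reaches Corven along 2 paths.
Via Stratus: 100% × 92% = 92%.
Via Stratus → Pellion: 100% × 100% × 6% = 6%.
Total: 92% + 6% = 98%.
Rounded: 98.00%.

98.00%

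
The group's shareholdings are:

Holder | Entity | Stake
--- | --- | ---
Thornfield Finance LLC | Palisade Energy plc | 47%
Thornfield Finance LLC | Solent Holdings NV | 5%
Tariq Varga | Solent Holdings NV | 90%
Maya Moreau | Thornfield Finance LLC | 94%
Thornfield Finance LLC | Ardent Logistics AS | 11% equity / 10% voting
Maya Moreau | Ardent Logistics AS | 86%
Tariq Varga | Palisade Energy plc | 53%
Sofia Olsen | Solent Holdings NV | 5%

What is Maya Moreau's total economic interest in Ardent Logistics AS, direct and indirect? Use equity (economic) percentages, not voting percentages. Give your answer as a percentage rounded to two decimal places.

Maya reaches Ardent along 2 paths.
Direct stake: 86% = 86%.
Via Thornfield: 94% × 11% = 10.34%.
Total: 86% + 10.34% = 96.34%.

96.34%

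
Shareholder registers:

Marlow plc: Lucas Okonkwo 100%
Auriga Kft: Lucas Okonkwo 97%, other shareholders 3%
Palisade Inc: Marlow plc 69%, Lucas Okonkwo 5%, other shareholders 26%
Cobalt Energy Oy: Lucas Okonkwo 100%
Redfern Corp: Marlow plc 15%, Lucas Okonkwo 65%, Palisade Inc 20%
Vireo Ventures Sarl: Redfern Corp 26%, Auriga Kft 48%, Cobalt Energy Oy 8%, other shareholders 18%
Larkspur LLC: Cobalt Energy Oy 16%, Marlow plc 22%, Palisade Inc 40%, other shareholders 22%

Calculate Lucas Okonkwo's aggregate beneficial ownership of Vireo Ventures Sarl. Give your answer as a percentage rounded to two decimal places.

Lucas reaches Vireo along 6 paths.
Via Marlow → Redfern: 100% × 15% × 26% = 3.9%.
Via Redfern: 65% × 26% = 16.9%.
Via Marlow → Palisade → Redfern: 100% × 69% × 20% × 26% = 3.588%.
Via Palisade → Redfern: 5% × 20% × 26% = 0.26%.
Via Auriga: 97% × 48% = 46.56%.
Via Cobalt: 100% × 8% = 8%.
Total: 3.9% + 16.9% + 3.588% + 0.26% + 46.56% + 8% = 79.208%.
Rounded: 79.21%.

79.21%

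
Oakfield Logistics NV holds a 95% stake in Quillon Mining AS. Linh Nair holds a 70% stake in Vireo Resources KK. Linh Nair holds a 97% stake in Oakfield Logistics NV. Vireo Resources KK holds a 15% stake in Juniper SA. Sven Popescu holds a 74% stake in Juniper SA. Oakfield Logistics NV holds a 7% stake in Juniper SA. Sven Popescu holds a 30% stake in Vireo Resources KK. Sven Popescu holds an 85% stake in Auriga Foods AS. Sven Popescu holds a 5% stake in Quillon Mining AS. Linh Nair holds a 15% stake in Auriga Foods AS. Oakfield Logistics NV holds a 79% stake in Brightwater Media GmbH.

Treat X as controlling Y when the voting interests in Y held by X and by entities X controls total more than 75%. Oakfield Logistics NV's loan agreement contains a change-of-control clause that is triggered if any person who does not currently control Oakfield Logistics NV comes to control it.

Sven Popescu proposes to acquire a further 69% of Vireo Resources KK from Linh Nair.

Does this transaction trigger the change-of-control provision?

The purchase adds only to Sven's holdings (Linh's stake shrinks), so Sven is the only person who could newly come to control Oakfield.
Sven holds 85% of Auriga, so Sven controls Auriga.
Neither Sven nor any entity Sven controls holds any voting interest in Oakfield.
So before the transaction, Sven does not control Oakfield.
After the purchase, Sven's direct stake in Vireo rises to 30% + 69% = 99%, and Linh's stake falls to 1%.
Sven holds 99% of Vireo, so Sven controls Vireo.
Vireo and Sven together hold 15% + 74% = 89% of Juniper, so Sven controls Juniper.
After the transaction, neither Sven nor any entity Sven controls holds a voting interest in Oakfield, so Sven still does not control it.
No new person acquires control, so the clause is not triggered.

No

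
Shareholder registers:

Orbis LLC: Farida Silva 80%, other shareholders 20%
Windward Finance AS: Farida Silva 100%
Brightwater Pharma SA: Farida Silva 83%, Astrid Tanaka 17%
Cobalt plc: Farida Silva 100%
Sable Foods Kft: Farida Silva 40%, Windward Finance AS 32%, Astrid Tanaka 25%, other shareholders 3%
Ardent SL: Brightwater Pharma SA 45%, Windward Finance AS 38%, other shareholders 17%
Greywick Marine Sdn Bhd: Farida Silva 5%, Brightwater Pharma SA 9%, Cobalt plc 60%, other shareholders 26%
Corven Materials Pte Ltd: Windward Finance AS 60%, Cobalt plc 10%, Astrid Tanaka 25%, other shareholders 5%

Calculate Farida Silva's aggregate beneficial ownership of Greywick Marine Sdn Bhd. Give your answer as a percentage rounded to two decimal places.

Farida reaches Greywick along 3 paths.
Direct stake: 5% = 5%.
Via Brightwater: 83% × 9% = 7.47%.
Via Cobalt: 100% × 60% = 60%.
Total: 5% + 7.47% + 60% = 72.47%.

72.47%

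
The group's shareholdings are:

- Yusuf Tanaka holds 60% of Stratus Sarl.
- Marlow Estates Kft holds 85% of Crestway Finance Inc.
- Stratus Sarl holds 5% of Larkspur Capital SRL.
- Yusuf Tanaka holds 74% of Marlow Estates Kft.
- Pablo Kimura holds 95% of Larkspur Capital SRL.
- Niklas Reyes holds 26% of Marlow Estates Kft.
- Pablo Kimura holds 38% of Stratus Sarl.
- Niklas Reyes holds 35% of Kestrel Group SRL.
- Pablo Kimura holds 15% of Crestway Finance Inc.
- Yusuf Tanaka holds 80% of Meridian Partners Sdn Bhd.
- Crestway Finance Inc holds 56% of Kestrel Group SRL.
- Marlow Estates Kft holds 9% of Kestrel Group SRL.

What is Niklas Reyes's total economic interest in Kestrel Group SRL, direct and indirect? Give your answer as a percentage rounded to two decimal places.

49.72%

Niklas reaches Kestrel along 3 paths.
Direct stake: 35% = 35%.
Via Marlow: 26% × 9% = 2.34%.
Via Marlow → Crestway: 26% × 85% × 56% = 12.376%.
Total: 35% + 2.34% + 12.376% = 49.716%.
Rounded: 49.72%.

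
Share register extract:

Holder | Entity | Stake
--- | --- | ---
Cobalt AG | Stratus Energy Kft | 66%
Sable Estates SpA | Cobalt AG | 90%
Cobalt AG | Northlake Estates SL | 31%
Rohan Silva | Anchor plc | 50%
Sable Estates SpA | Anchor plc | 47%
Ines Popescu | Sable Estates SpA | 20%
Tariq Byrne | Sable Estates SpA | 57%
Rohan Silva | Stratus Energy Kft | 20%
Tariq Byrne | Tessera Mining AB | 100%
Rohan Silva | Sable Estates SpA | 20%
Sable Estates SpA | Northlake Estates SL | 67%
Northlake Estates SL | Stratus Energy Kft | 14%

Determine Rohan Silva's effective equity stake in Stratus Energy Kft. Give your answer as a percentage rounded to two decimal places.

34.54%

Rohan reaches Stratus along 4 paths.
Via Sable → Cobalt: 20% × 90% × 66% = 11.88%.
Via Sable → Cobalt → Northlake: 20% × 90% × 31% × 14% = 0.7812%.
Via Sable → Northlake: 20% × 67% × 14% = 1.876%.
Direct stake: 20% = 20%.
Total: 11.88% + 0.7812% + 1.876% + 20% = 34.5372%.
Rounded: 34.54%.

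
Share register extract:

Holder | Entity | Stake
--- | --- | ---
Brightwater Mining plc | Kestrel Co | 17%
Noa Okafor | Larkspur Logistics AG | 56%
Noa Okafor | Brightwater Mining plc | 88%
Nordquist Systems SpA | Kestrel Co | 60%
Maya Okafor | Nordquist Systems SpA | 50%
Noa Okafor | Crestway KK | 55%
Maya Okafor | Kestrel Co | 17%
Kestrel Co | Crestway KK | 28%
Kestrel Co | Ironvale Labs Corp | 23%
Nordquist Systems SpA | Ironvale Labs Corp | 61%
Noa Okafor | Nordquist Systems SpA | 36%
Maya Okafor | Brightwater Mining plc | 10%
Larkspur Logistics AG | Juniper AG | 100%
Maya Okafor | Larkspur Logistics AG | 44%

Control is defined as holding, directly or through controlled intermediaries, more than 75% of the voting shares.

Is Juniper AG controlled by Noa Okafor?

No

Noa holds 88% of Brightwater, so Noa controls Brightwater.
Neither Noa nor any entity Noa controls holds any voting interest in Juniper.
So Noa does not control Juniper.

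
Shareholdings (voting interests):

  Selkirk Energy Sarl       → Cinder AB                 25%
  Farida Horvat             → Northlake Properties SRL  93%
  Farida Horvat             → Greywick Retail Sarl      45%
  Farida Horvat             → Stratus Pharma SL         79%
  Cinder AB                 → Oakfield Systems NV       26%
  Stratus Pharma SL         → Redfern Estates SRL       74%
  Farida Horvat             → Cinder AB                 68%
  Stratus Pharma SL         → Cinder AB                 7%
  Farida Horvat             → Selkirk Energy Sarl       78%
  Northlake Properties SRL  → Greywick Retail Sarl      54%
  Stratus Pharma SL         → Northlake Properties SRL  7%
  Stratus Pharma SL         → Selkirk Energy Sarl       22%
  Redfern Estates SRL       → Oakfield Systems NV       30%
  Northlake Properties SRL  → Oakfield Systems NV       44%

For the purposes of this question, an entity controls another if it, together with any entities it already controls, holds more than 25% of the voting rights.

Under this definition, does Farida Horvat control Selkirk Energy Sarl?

Farida holds 79% of Stratus, so Farida controls Stratus.
Stratus and Farida together hold 22% + 78% = 100% of Selkirk, so Farida controls Selkirk.

Yes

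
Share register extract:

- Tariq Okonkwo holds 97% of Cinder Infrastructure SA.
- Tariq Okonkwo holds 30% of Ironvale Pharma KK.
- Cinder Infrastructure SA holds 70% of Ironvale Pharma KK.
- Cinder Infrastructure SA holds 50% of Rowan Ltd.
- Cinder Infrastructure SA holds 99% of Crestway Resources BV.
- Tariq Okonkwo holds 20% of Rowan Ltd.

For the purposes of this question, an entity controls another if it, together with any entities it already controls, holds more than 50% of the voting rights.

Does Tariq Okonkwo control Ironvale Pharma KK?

Yes

Tariq holds 97% of Cinder, so Tariq controls Cinder.
Cinder and Tariq together hold 70% + 30% = 100% of Ironvale, so Tariq controls Ironvale.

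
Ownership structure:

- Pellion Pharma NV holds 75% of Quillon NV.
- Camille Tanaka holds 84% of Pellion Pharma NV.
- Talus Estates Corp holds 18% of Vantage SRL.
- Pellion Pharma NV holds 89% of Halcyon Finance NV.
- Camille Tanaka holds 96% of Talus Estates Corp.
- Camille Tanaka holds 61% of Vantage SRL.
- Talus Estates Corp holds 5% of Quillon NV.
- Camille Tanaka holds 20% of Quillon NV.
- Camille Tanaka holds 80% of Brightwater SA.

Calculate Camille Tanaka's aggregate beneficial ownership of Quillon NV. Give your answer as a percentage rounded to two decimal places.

Camille reaches Quillon along 3 paths.
Via Talus: 96% × 5% = 4.8%.
Direct stake: 20% = 20%.
Via Pellion: 84% × 75% = 63%.
Total: 4.8% + 20% + 63% = 87.8%.
Rounded: 87.80%.

87.80%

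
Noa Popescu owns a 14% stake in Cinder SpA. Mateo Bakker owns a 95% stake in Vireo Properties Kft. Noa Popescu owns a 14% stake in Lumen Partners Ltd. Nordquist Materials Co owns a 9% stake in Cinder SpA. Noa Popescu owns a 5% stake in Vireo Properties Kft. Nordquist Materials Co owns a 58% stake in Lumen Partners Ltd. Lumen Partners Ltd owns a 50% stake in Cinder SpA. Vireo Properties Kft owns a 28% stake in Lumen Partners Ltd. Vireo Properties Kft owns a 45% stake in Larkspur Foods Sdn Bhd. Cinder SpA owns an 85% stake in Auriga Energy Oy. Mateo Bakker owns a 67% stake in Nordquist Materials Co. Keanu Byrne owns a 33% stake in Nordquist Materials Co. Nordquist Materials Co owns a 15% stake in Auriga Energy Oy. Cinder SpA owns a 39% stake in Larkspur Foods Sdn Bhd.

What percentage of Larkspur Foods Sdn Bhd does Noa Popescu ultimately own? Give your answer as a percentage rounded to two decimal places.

Noa reaches Larkspur along 4 paths.
Via Cinder: 14% × 39% = 5.46%.
Via Vireo → Lumen → Cinder: 5% × 28% × 50% × 39% = 0.273%.
Via Lumen → Cinder: 14% × 50% × 39% = 2.73%.
Via Vireo: 5% × 45% = 2.25%.
Total: 5.46% + 0.273% + 2.73% + 2.25% = 10.713%.
Rounded: 10.71%.

10.71%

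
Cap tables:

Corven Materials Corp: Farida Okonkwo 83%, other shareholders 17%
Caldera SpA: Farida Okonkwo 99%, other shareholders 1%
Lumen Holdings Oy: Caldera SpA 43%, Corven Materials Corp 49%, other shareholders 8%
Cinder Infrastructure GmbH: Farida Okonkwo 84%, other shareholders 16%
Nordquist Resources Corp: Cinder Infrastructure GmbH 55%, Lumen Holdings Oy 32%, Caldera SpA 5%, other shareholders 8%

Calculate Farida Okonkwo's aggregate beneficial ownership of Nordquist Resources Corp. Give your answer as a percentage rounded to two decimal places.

Farida reaches Nordquist along 4 paths.
Via Cinder: 84% × 55% = 46.2%.
Via Caldera → Lumen: 99% × 43% × 32% = 13.6224%.
Via Corven → Lumen: 83% × 49% × 32% = 13.0144%.
Via Caldera: 99% × 5% = 4.95%.
Total: 46.2% + 13.6224% + 13.0144% + 4.95% = 77.7868%.
Rounded: 77.79%.

77.79%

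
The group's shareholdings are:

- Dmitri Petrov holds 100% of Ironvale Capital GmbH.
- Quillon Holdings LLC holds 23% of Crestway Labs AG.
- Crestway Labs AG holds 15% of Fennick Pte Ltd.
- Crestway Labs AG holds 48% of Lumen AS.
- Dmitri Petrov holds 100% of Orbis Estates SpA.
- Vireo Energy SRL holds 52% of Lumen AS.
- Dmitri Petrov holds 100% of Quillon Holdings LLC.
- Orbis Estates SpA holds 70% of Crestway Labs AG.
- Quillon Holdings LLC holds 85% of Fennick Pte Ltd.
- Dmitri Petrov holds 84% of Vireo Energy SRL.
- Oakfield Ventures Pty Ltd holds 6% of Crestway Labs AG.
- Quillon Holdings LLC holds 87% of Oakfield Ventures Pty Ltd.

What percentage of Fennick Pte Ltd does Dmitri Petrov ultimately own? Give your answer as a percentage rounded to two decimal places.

Dmitri reaches Fennick along 4 paths.
Via Quillon → Oakfield → Crestway: 100% × 87% × 6% × 15% = 0.783%.
Via Quillon → Crestway: 100% × 23% × 15% = 3.45%.
Via Orbis → Crestway: 100% × 70% × 15% = 10.5%.
Via Quillon: 100% × 85% = 85%.
Total: 0.783% + 3.45% + 10.5% + 85% = 99.733%.
Rounded: 99.73%.

99.73%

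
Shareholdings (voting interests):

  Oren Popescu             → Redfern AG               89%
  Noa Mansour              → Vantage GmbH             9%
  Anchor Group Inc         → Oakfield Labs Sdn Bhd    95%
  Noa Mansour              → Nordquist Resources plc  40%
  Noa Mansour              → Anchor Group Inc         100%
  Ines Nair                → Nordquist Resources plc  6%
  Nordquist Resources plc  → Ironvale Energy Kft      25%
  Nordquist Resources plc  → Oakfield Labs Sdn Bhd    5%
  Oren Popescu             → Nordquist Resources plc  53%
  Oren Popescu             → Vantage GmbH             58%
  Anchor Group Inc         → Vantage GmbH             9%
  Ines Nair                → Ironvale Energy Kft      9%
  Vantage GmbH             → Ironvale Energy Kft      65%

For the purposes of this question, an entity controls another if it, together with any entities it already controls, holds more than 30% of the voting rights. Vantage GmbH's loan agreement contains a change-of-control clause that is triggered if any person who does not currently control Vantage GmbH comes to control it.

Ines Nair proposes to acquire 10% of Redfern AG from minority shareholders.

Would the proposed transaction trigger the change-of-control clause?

The purchase changes only Ines's holdings, so Ines is the only person who could newly come to control Vantage.
Ines's largest direct stake is 9% in Ironvale, which does not meet the threshold, so Ines controls no company.
Neither Ines nor any entity Ines controls holds any voting interest in Vantage.
So before the transaction, Ines does not control Vantage.
After the purchase, Ines holds 10% of Redfern directly.
Ines's side now holds 10% of Redfern, not > 30%, so Ines still does not control Redfern.
After the transaction, neither Ines nor any entity Ines controls holds a voting interest in Vantage, so Ines still does not control it.
No new person acquires control, so the clause is not triggered.

No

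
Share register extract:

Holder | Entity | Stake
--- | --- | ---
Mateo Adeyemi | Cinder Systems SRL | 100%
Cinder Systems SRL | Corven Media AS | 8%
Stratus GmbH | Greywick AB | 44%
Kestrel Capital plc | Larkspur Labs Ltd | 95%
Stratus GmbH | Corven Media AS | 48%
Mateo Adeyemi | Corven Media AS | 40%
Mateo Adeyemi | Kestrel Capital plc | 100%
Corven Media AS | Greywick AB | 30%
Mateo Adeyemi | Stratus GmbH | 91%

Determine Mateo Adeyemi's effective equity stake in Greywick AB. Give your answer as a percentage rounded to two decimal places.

Mateo reaches Greywick along 4 paths.
Via Stratus → Corven: 91% × 48% × 30% = 13.104%.
Via Corven: 40% × 30% = 12%.
Via Cinder → Corven: 100% × 8% × 30% = 2.4%.
Via Stratus: 91% × 44% = 40.04%.
Total: 13.104% + 12% + 2.4% + 40.04% = 67.544%.
Rounded: 67.54%.

67.54%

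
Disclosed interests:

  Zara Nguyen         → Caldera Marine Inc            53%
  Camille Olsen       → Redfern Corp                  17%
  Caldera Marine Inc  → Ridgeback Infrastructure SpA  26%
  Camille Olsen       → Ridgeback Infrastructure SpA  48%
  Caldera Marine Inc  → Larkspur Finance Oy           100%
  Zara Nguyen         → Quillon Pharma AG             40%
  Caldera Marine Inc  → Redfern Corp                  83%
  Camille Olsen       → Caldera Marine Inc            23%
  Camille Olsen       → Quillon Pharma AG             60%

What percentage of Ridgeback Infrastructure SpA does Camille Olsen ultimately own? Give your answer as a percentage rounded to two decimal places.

Camille reaches Ridgeback along 2 paths.
Direct stake: 48% = 48%.
Via Caldera: 23% × 26% = 5.98%.
Total: 48% + 5.98% = 53.98%.

53.98%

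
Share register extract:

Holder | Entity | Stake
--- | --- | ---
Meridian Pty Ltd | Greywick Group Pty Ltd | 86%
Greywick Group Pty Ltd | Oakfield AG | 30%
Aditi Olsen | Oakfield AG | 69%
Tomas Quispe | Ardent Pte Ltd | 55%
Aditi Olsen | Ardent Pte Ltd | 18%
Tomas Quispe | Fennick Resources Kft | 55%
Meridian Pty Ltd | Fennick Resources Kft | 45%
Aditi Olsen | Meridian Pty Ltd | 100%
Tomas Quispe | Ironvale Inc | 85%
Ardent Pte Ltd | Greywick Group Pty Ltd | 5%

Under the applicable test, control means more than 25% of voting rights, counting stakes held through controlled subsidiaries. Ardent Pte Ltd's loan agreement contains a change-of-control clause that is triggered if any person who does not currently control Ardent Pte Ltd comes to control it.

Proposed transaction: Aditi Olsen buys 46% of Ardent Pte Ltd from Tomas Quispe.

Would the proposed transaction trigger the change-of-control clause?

Yes

The purchase adds only to Aditi's holdings (Tomas's stake shrinks), so Aditi is the only person who could newly come to control Ardent.
Aditi holds 100% of Meridian, so Aditi controls Meridian.
Meridian holds 45% of Fennick, so Aditi controls Fennick.
Meridian holds 86% of Greywick, so Aditi controls Greywick.
Greywick and Aditi together hold 30% + 69% = 99% of Oakfield, so Aditi controls Oakfield.
In Ardent, Aditi's side holds only 18%, not > 25%.
So before the transaction, Aditi does not control Ardent.
After the purchase, Aditi's direct stake in Ardent rises to 18% + 46% = 64%, and Tomas's stake falls to 9%.
Aditi holds 64% of Ardent, so Aditi controls Ardent.
Aditi did not control Ardent before and does after, so the clause is triggered.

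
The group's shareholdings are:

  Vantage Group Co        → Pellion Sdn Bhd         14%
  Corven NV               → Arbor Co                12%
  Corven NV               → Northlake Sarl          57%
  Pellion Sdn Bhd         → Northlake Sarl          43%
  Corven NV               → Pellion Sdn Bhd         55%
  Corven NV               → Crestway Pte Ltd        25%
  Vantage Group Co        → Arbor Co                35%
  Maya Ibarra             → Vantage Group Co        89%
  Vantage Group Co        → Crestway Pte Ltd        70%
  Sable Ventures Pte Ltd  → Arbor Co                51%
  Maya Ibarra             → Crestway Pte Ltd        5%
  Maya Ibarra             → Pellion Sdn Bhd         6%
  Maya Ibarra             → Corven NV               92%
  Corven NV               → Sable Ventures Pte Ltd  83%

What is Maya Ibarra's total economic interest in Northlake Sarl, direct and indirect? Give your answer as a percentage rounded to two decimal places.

82.14%

Maya reaches Northlake along 4 paths.
Via Corven: 92% × 57% = 52.44%.
Via Pellion: 6% × 43% = 2.58%.
Via Corven → Pellion: 92% × 55% × 43% = 21.758%.
Via Vantage → Pellion: 89% × 14% × 43% = 5.3578%.
Total: 52.44% + 2.58% + 21.758% + 5.3578% = 82.1358%.
Rounded: 82.14%.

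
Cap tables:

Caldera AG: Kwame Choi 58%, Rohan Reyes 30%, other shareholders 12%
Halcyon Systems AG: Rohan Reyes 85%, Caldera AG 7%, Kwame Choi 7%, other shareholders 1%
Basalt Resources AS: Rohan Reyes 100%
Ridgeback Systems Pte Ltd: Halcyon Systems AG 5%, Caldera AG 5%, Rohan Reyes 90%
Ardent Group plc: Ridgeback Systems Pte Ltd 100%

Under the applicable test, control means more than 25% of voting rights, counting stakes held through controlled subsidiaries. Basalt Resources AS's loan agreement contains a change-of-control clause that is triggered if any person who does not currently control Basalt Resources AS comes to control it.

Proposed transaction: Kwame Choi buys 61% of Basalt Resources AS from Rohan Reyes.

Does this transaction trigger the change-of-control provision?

Yes

The purchase adds only to Kwame's holdings (Rohan's stake shrinks), so Kwame is the only person who could newly come to control Basalt.
Kwame holds 58% of Caldera, so Kwame controls Caldera.
Neither Kwame nor any entity Kwame controls holds any voting interest in Basalt.
So before the transaction, Kwame does not control Basalt.
After the purchase, Kwame holds 61% of Basalt directly, and Rohan's stake falls to 39%.
Kwame holds 61% of Basalt, so Kwame controls Basalt.
Kwame did not control Basalt before and does after, so the clause is triggered.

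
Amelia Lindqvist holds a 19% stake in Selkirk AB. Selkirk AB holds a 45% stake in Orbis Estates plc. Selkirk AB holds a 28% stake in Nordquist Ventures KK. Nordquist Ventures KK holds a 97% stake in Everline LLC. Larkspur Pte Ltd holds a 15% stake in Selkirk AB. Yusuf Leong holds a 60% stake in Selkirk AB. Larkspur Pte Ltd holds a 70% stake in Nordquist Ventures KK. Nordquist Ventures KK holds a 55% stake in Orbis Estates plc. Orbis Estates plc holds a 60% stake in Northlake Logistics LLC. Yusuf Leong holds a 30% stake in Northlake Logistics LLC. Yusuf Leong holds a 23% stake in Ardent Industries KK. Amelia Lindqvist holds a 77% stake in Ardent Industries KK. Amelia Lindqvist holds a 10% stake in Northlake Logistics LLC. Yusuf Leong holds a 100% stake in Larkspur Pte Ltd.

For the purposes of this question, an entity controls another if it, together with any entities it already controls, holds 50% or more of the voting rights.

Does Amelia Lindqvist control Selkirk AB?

Amelia holds 77% of Ardent, so Amelia controls Ardent.
In Selkirk, Amelia's side holds only 19%, not ≥ 50%.
So Amelia does not control Selkirk.

No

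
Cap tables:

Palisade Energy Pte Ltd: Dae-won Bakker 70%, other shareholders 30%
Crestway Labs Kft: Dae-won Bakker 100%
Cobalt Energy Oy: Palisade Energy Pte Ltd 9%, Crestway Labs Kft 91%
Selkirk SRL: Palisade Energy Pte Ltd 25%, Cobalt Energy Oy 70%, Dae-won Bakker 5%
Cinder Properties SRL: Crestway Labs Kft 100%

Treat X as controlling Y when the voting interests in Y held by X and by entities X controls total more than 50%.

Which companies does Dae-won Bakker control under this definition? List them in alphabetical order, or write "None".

Cinder Properties SRL, Cobalt Energy Oy, Crestway Labs Kft, Palisade Energy Pte Ltd, Selkirk SRL

Dae-won holds 70% of Palisade, so Dae-won controls Palisade.
Dae-won holds 100% of Crestway, so Dae-won controls Crestway.
Palisade and Crestway together hold 9% + 91% = 100% of Cobalt, so Dae-won controls Cobalt.
Palisade and Cobalt and Dae-won together hold 25% + 70% + 5% = 100% of Selkirk, so Dae-won controls Selkirk.
Crestway holds 100% of Cinder, so Dae-won controls Cinder.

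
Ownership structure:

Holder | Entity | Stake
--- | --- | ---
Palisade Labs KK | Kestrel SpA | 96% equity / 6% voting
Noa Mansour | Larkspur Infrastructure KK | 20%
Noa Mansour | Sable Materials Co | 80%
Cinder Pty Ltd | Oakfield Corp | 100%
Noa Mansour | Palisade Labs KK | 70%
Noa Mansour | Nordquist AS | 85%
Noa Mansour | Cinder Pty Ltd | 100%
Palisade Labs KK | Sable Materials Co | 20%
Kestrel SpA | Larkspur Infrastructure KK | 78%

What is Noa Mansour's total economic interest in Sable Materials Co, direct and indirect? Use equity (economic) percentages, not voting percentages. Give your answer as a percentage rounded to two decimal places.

94.00%

Noa reaches Sable along 2 paths.
Direct stake: 80% = 80%.
Via Palisade: 70% × 20% = 14%.
Total: 80% + 14% = 94%.
Rounded: 94.00%.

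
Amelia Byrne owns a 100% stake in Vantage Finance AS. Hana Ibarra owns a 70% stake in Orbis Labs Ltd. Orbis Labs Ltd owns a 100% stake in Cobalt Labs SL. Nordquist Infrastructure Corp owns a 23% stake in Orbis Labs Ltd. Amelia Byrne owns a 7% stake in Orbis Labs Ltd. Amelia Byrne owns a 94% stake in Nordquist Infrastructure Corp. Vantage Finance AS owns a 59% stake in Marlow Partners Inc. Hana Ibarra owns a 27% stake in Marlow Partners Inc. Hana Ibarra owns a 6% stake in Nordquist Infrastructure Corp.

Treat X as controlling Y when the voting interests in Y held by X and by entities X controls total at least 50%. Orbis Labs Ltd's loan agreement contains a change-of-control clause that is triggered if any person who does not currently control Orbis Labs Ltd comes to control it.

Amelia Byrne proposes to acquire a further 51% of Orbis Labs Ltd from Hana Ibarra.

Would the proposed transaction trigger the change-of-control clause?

The purchase adds only to Amelia's holdings (Hana's stake shrinks), so Amelia is the only person who could newly come to control Orbis.
Amelia holds 94% of Nordquist, so Amelia controls Nordquist.
Amelia holds 100% of Vantage, so Amelia controls Vantage.
Vantage holds 59% of Marlow, so Amelia controls Marlow.
In Orbis, Amelia's side holds only 23% + 7% = 30%, not ≥ 50%.
So before the transaction, Amelia does not control Orbis.
After the purchase, Amelia's direct stake in Orbis rises to 7% + 51% = 58%, and Hana's stake falls to 19%.
Nordquist and Amelia together hold 23% + 58% = 81% of Orbis, so Amelia controls Orbis.
Amelia did not control Orbis before and does after, so the clause is triggered.

Yes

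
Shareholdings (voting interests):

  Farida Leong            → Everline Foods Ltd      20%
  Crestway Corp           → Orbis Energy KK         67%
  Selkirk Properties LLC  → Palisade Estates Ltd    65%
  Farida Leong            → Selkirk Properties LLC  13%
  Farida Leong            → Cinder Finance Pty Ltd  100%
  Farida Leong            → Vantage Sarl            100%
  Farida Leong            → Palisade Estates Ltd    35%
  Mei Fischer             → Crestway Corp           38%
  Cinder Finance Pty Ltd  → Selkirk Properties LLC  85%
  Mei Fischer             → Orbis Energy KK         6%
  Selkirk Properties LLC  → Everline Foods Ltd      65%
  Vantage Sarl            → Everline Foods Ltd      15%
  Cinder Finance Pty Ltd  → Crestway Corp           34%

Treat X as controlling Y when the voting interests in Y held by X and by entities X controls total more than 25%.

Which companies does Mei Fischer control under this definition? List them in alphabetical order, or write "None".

Crestway Corp, Orbis Energy KK

Mei holds 38% of Crestway, so Mei controls Crestway.
Mei and Crestway together hold 6% + 67% = 73% of Orbis, so Mei controls Orbis.
No other company's threshold is met.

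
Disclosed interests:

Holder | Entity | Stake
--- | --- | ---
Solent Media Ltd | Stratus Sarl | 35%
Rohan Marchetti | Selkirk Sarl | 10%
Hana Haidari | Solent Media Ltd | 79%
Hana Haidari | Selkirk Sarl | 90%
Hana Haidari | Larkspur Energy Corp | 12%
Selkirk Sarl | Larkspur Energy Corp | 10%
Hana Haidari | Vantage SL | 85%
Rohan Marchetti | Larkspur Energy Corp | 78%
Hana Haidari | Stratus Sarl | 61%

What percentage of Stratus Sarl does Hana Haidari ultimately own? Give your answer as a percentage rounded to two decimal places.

Hana reaches Stratus along 2 paths.
Via Solent: 79% × 35% = 27.65%.
Direct stake: 61% = 61%.
Total: 27.65% + 61% = 88.65%.

88.65%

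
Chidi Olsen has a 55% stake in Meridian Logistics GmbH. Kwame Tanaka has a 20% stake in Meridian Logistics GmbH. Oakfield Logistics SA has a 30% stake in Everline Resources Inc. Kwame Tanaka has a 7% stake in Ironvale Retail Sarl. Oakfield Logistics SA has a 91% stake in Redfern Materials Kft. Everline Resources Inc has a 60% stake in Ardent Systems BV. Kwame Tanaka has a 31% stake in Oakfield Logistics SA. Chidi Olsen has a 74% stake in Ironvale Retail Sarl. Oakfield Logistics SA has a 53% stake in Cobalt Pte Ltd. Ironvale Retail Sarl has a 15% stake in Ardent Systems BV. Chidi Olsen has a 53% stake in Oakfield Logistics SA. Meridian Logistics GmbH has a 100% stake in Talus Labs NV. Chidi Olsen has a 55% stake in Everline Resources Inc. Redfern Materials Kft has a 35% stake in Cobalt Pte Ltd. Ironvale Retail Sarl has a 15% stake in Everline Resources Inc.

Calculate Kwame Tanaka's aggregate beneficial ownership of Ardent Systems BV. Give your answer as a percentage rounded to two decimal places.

7.26%

Kwame reaches Ardent along 3 paths.
Via Ironvale: 7% × 15% = 1.05%.
Via Oakfield → Everline: 31% × 30% × 60% = 5.58%.
Via Ironvale → Everline: 7% × 15% × 60% = 0.63%.
Total: 1.05% + 5.58% + 0.63% = 7.26%.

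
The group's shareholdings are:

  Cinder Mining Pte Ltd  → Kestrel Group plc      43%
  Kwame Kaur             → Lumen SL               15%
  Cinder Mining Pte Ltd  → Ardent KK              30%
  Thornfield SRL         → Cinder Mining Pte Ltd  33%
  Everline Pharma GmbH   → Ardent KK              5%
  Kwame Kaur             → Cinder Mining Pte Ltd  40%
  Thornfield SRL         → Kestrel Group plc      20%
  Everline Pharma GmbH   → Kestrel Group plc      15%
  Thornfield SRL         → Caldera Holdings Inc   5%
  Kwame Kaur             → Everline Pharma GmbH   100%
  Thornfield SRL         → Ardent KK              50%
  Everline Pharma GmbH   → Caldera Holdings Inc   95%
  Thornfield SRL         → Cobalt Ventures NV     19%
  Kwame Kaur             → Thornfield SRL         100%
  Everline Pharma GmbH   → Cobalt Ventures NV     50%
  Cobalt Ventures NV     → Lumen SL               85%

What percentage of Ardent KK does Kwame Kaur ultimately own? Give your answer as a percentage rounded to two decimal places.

Kwame reaches Ardent along 4 paths.
Via Thornfield → Cinder: 100% × 33% × 30% = 9.9%.
Via Cinder: 40% × 30% = 12%.
Via Thornfield: 100% × 50% = 50%.
Via Everline: 100% × 5% = 5%.
Total: 9.9% + 12% + 50% + 5% = 76.9%.
Rounded: 76.90%.

76.90%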